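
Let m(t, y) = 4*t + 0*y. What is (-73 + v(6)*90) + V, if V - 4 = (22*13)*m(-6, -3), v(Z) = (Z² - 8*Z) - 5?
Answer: -8463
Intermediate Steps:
v(Z) = -5 + Z² - 8*Z
m(t, y) = 4*t (m(t, y) = 4*t + 0 = 4*t)
V = -6860 (V = 4 + (22*13)*(4*(-6)) = 4 + 286*(-24) = 4 - 6864 = -6860)
(-73 + v(6)*90) + V = (-73 + (-5 + 6² - 8*6)*90) - 6860 = (-73 + (-5 + 36 - 48)*90) - 6860 = (-73 - 17*90) - 6860 = (-73 - 1530) - 6860 = -1603 - 6860 = -8463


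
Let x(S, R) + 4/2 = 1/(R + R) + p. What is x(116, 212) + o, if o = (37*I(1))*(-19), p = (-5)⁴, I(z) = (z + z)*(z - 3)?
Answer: 1456441/424 ≈ 3435.0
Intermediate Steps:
I(z) = 2*z*(-3 + z) (I(z) = (2*z)*(-3 + z) = 2*z*(-3 + z))
p = 625
x(S, R) = 623 + 1/(2*R) (x(S, R) = -2 + (1/(R + R) + 625) = -2 + (1/(2*R) + 625) = -2 + (625 + 1/(2*R)) = 623 + 1/(2*R))
o = 2812 (o = (37*(2*1*(-3 + 1)))*(-19) = (37*(2*1*(-2)))*(-19) = (37*(-4))*(-19) = -148*(-19) = 2812)
x(116, 212) + o = (623 + (½)/212) + 2812 = (623 + (½)*(1/212)) + 2812 = (623 + 1/424) + 2812 = 264153/424 + 2812 = 1456441/424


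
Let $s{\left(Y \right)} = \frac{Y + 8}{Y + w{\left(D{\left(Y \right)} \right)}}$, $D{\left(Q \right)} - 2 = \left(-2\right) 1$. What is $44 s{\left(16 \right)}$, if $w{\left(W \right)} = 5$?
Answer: $\frac{352}{7} \approx 50.286$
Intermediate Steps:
$D{\left(Q \right)} = 0$ ($D{\left(Q \right)} = 2 - 2 = 0$)
$s{\left(Y \right)} = \frac{8 + Y}{5 + Y}$ ($s{\left(Y \right)} = \frac{Y + 8}{Y + 5} = \frac{8 + Y}{5 + Y}$)
$44 s{\left(16 \right)} = 44 \frac{8 + 16}{5 + 16} = 44 \cdot \frac{1}{21} \cdot 24 = 44 \cdot \frac{8}{7} = \frac{352}{7}$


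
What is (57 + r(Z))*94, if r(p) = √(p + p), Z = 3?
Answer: 5358 + 94*√6 ≈ 5588.3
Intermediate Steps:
r(p) = √2*√p (r(p) = √(2*p) = √2*√p)
(57 + r(Z))*94 = (57 + √2*√3)*94 = (57 + √6)*94 = 5358 + 94*√6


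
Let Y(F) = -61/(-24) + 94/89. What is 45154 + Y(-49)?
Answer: 96456629/2136 ≈ 45158.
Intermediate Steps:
Y(F) = 7685/2136 (Y(F) = -61*(-1/24) + 94*(1/89) = 61/24 + 94/89 = 7685/2136)
45154 + Y(-49) = 45154 + 7685/2136 = 96456629/2136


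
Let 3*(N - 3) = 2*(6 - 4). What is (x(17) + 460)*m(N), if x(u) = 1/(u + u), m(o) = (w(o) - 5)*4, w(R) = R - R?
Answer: -156410/17 ≈ -9200.6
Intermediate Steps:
w(R) = 0
N = 13/3 (N = 3 + (2*(6 - 4))/3 = 3 + (2*2)/3 = 3 + (⅓)*4 = 3 + 4/3 = 13/3 ≈ 4.3333)
m(o) = -20 (m(o) = (0 - 5)*4 = -5*4 = -20)
x(u) = 1/(2*u)
(x(17) + 460)*m(N) = ((½)/17 + 460)*(-20) = ((½)*(1/17) + 460)*(-20) = (1/34 + 460)*(-20) = (15641/34)*(-20) = -156410/17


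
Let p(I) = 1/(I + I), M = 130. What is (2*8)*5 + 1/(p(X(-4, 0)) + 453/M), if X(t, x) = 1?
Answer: 20785/259 ≈ 80.251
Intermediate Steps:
p(I) = 1/(2*I)
(2*8)*5 + 1/(p(X(-4, 0)) + 453/M) = (2*8)*5 + 1/((½)/1 + 453/130) = 16*5 + 1/((½)*1 + 453*(1/130)) = 80 + 1/(½ + 453/130) = 80 + 1/(259/65) = 80 + 65/259 = 20785/259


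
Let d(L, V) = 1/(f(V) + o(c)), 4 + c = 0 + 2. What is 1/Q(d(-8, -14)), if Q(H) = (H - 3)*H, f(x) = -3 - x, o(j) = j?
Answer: -81/26 ≈ -3.1154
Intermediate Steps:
c = -2 (c = -4 + (0 + 2) = -4 + 2 = -2)
d(L, V) = 1/(-5 - V) (d(L, V) = 1/((-3 - V) - 2) = 1/(-5 - V))
Q(H) = H*(-3 + H) (Q(H) = (-3 + H)*H = H*(-3 + H))
1/Q(d(-8, -14)) = 1/((-1/(5 - 14))*(-3 - 1/(5 - 14))) = 1/((-1/(-9))*(-3 - 1/(-9))) = 1/((-1*(-⅑))*(-3 - 1*(-⅑))) = 1/((-3 + ⅑)/9) = 1/((⅑)*(-26/9)) = 1/(-26/81) = -81/26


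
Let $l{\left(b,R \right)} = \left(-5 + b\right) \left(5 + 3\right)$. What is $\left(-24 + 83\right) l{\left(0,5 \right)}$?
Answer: $-2360$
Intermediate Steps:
$l{\left(b,R \right)} = -40 + 8 b$ ($l{\left(b,R \right)} = \left(-5 + b\right) 8 = -40 + 8 b$)
$\left(-24 + 83\right) l{\left(0,5 \right)} = \left(-24 + 83\right) \left(-40 + 8 \cdot 0\right) = 59 \left(-40 + 0\right) = 59 \left(-40\right) = -2360$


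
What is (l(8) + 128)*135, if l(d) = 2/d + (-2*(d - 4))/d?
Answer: 68715/4 ≈ 17179.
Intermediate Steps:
l(d) = 2/d + (8 - 2*d)/d (l(d) = 2/d + (-2*(-4 + d))/d = 2/d + (8 - 2*d)/d)
(l(8) + 128)*135 = ((-2 + 10/8) + 128)*135 = ((-2 + 10*(1/8)) + 128)*135 = ((-2 + 5/4) + 128)*135 = (-3/4 + 128)*135 = (509/4)*135 = 68715/4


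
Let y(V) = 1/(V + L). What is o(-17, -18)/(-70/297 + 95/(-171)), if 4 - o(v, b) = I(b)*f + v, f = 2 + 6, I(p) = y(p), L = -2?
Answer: -31779/1175 ≈ -27.046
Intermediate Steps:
y(V) = 1/(-2 + V) (y(V) = 1/(V - 2) = 1/(-2 + V))
I(p) = 1/(-2 + p)
f = 8
o(v, b) = 4 - v - 8/(-2 + b) (o(v, b) = 4 - (8/(-2 + b) + v) = 4 - (v + 8/(-2 + b)) = 4 + (-v - 8/(-2 + b)) = 4 - v - 8/(-2 + b))
o(-17, -18)/(-70/297 + 95/(-171)) = ((-8 + (-2 - 18)*(4 - 1*(-17)))/(-2 - 18))/(-70/297 + 95/(-171)) = ((-8 - 20*(4 + 17))/(-20))/(-70*1/297 + 95*(-1/171)) = (-(-8 - 20*21)/20)/(-70/297 - 5/9) = (-(-8 - 420)/20)/(-235/297) = -1/20*(-428)*(-297/235) = (107/5)*(-297/235) = -31779/1175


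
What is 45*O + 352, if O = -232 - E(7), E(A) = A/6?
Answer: -20281/2 ≈ -10141.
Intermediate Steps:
E(A) = A/6 (E(A) = A*(⅙) = A/6)
O = -1399/6 (O = -232 - 7/6 = -1399/6 ≈ -233.17)
45*O + 352 = 45*(-1399/6) + 352 = -20985/2 + 352 = -20281/2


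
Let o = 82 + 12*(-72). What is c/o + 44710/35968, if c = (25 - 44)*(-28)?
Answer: 3957061/7031744 ≈ 0.56274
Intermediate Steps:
o = -782 (o = 82 - 864 = -782)
c = 532 (c = -19*(-28) = 532)
c/o + 44710/35968 = 532/(-782) + 44710/35968 = 532*(-1/782) + 44710*(1/35968) = -266/391 + 22355/17984 = 3957061/7031744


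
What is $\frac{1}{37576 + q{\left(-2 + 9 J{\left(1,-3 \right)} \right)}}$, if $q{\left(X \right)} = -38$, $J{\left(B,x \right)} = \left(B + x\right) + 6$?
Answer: $\frac{1}{37538} \approx 2.664 \cdot 10^{-5}$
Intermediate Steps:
$J{\left(B,x \right)} = 6 + B + x$
$\frac{1}{37576 + q{\left(-2 + 9 J{\left(1,-3 \right)} \right)}} = \frac{1}{37576 - 38} = \frac{1}{37538}$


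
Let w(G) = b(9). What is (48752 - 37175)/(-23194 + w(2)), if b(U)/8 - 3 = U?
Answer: -11577/23098 ≈ -0.50121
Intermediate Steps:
b(U) = 24 + 8*U
w(G) = 96 (w(G) = 24 + 8*9 = 24 + 72 = 96)
(48752 - 37175)/(-23194 + w(2)) = (48752 - 37175)/(-23194 + 96) = 11577/(-23098) = 11577*(-1/23098) = -11577/23098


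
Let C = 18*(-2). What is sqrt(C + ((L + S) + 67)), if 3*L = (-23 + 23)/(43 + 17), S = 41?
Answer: 6*sqrt(2) ≈ 8.4853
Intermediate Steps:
L = 0 (L = ((-23 + 23)/(43 + 17))/3 = (0/60)/3 = (0*(1/60))/3 = (1/3)*0 = 0)
C = -36
sqrt(C + ((L + S) + 67)) = sqrt(-36 + ((0 + 41) + 67)) = sqrt(-36 + (41 + 67)) = sqrt(-36 + 108) = sqrt(72) = 6*sqrt(2)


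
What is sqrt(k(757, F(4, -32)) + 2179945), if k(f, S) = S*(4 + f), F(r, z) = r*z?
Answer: 3*sqrt(231393) ≈ 1443.1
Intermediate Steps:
sqrt(k(757, F(4, -32)) + 2179945) = sqrt((4*(-32))*(4 + 757) + 2179945) = sqrt(-128*761 + 2179945) = sqrt(-97408 + 2179945) = sqrt(2082537) = 3*sqrt(231393)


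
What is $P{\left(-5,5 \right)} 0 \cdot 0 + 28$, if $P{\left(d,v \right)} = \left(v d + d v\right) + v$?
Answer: $28$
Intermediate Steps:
$P{\left(d,v \right)} = v + 2 d v$ ($P{\left(d,v \right)} = \left(d v + d v\right) + v = 2 d v + v = v + 2 d v$)
$P{\left(-5,5 \right)} 0 \cdot 0 + 28 = 5 \left(1 + 2 \left(-5\right)\right) 0 \cdot 0 + 28 = 5 \left(1 - 10\right) 0 + 28 = 5 \left(-9\right) 0 + 28 = \left(-45\right) 0 + 28 = 0 + 28 = 28$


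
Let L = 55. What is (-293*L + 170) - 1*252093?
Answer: -268038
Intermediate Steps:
(-293*L + 170) - 1*252093 = (-293*55 + 170) - 1*252093 = (-16115 + 170) - 252093 = -15945 - 252093 = -268038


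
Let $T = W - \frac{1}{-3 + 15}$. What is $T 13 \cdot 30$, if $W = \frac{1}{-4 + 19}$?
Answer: $- \frac{13}{2} \approx -6.5$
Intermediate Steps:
$W = \frac{1}{15} \approx 0.066667$
$T = - \frac{1}{60}$ ($T = \frac{1}{15} - \frac{1}{-3 + 15} = \frac{1}{15} - \frac{1}{12} = - \frac{1}{60} \approx -0.016667$)
$T 13 \cdot 30 = \left(- \frac{1}{60}\right) 13 \cdot 30 = \left(- \frac{13}{60}\right) 30 = - \frac{13}{2}$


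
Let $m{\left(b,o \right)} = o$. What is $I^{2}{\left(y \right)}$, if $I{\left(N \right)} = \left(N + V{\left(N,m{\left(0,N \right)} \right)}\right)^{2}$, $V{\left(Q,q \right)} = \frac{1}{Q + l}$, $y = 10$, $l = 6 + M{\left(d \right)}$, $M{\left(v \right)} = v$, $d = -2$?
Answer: $\frac{395254161}{38416} \approx 10289.0$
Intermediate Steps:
$l = 4$ ($l = 6 - 2 = 4$)
$V{\left(Q,q \right)} = \frac{1}{4 + Q}$ ($V{\left(Q,q \right)} = \frac{1}{Q + 4} = \frac{1}{4 + Q}$)
$I{\left(N \right)} = \left(N + \frac{1}{4 + N}\right)^{2}$
$I^{2}{\left(y \right)} = \left(\frac{\left(1 + 10 \left(4 + 10\right)\right)^{2}}{\left(4 + 10\right)^{2}}\right)^{2} = \left(\frac{\left(1 + 10 \cdot 14\right)^{2}}{196}\right)^{2} = \left(\left(1 + 140\right)^{2} \cdot \frac{1}{196}\right)^{2} = \left(141^{2} \cdot \frac{1}{196}\right)^{2} = \left(19881 \cdot \frac{1}{196}\right)^{2} = \left(\frac{19881}{196}\right)^{2} = \frac{395254161}{38416}$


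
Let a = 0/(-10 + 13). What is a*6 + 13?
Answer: 13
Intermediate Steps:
a = 0 (a = 0/3 = 0*(⅓) = 0)
a*6 + 13 = 0*6 + 13 = 0 + 13 = 13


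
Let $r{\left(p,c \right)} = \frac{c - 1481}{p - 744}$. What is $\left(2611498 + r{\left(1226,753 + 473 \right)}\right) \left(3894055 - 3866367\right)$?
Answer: $\frac{17426021216164}{241} \approx 7.2307 \cdot 10^{10}$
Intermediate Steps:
$r{\left(p,c \right)} = \frac{-1481 + c}{-744 + p}$
$\left(2611498 + r{\left(1226,753 + 473 \right)}\right) \left(3894055 - 3866367\right) = \left(2611498 + \frac{-1481 + \left(753 + 473\right)}{-744 + 1226}\right) \left(3894055 - 3866367\right) = \left(2611498 + \frac{-1481 + 1226}{482}\right) 27688 = \left(2611498 + \frac{1}{482} \left(-255\right)\right) 27688 = \left(2611498 - \frac{255}{482}\right) 27688 = \frac{1258741781}{482} \cdot 27688 = \frac{17426021216164}{241}$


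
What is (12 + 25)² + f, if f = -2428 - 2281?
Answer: -3340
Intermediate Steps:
f = -4709
(12 + 25)² + f = (12 + 25)² - 4709 = 37² - 4709 = 1369 - 4709 = -3340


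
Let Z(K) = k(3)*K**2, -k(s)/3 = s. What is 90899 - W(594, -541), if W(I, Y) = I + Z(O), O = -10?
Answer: 91205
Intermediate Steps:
k(s) = -3*s
Z(K) = -9*K**2 (Z(K) = (-3*3)*K**2 = -9*K**2)
W(I, Y) = -900 + I (W(I, Y) = I - 9*(-10)**2 = I - 9*100 = I - 900 = -900 + I)
90899 - W(594, -541) = 90899 - (-900 + 594) = 90899 - 1*(-306) = 90899 + 306 = 91205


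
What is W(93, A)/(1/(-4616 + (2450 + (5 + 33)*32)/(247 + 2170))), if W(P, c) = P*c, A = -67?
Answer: 69495626586/2417 ≈ 2.8753e+7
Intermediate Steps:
W(93, A)/(1/(-4616 + (2450 + (5 + 33)*32)/(247 + 2170))) = (93*(-67))/(1/(-4616 + (2450 + (5 + 33)*32)/(247 + 2170))) = -6231/(1/(-4616 + (2450 + 38*32)/2417)) = -6231/(1/(-4616 + (2450 + 1216)*(1/2417))) = -6231/(1/(-4616 + 3666*(1/2417))) = -6231/(1/(-4616 + 3666/2417)) = -6231/(1/(-11153206/2417)) = -6231/(-2417/11153206) = -6231*(-11153206/2417) = 69495626586/2417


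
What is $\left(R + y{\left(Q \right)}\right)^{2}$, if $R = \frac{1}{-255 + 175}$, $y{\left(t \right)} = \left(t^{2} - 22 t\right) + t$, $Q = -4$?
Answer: $\frac{63984001}{6400} \approx 9997.5$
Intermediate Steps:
$y{\left(t \right)} = t^{2} - 21 t$
$R = - \frac{1}{80}$ ($R = \frac{1}{-80} = - \frac{1}{80} \approx -0.0125$)
$\left(R + y{\left(Q \right)}\right)^{2} = \left(- \frac{1}{80} - 4 \left(-21 - 4\right)\right)^{2} = \left(- \frac{1}{80} - -100\right)^{2} = \left(- \frac{1}{80} + 100\right)^{2} = \left(\frac{7999}{80}\right)^{2} = \frac{63984001}{6400}$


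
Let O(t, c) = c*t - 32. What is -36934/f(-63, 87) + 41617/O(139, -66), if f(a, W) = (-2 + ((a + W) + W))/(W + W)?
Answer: -59167042549/1003454 ≈ -58963.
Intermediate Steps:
f(a, W) = (-2 + a + 2*W)/(2*W) (f(a, W) = (-2 + ((W + a) + W))/((2*W)) = (-2 + (a + 2*W))*(1/(2*W)) = (-2 + a + 2*W)*(1/(2*W)) = (-2 + a + 2*W)/(2*W))
O(t, c) = -32 + c*t
-36934/f(-63, 87) + 41617/O(139, -66) = -36934*87/(-1 + 87 + (½)*(-63)) + 41617/(-32 - 66*139) = -36934*87/(-1 + 87 - 63/2) + 41617/(-32 - 9174) = -36934/((1/87)*(109/2)) + 41617/(-9206) = -36934/109/174 + 41617*(-1/9206) = -36934*174/109 - 41617/9206 = -6426516/109 - 41617/9206 = -59167042549/1003454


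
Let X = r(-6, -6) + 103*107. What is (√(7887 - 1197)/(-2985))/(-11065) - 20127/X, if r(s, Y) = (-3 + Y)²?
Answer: -20127/11102 + √6690/33029025 ≈ -1.8129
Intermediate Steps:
X = 11102 (X = (-3 - 6)² + 103*107 = (-9)² + 11021 = 81 + 11021 = 11102)
(√(7887 - 1197)/(-2985))/(-11065) - 20127/X = (√(7887 - 1197)/(-2985))/(-11065) - 20127/11102 = (√6690*(-1/2985))*(-1/11065) - 20127*1/11102 = -√6690/2985*(-1/11065) - 20127/11102 = √6690/33029025 - 20127/11102 = -20127/11102 + √6690/33029025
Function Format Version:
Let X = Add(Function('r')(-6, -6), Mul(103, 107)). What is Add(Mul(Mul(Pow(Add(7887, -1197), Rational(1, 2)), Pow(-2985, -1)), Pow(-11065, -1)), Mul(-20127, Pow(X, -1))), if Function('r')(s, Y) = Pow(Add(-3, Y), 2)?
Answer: Add(Rational(-20127, 11102), Mul(Rational(1, 33029025), Pow(6690, Rational(1, 2)))) ≈ -1.8129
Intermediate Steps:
X = 11102 (X = Add(Pow(Add(-3, -6), 2), Mul(103, 107)) = Add(Pow(-9, 2), 11021) = Add(81, 11021) = 11102)
Add(Mul(Mul(Pow(Add(7887, -1197), Rational(1, 2)), Pow(-2985, -1)), Pow(-11065, -1)), Mul(-20127, Pow(X, -1))) = Add(Mul(Mul(Pow(Add(7887, -1197), Rational(1, 2)), Pow(-2985, -1)), Pow(-11065, -1)), Mul(-20127, Pow(11102, -1))) = Add(Mul(Mul(Pow(6690, Rational(1, 2)), Rational(-1, 2985)), Rational(-1, 11065)), Mul(-20127, Rational(1, 11102))) = Add(Mul(Mul(Rational(-1, 2985), Pow(6690, Rational(1, 2))), Rational(-1, 11065)), Rational(-20127, 11102)) = Add(Mul(Rational(1, 33029025), Pow(6690, Rational(1, 2))), Rational(-20127, 11102)) = Add(Rational(-20127, 11102), Mul(Rational(1, 33029025), Pow(6690, Rational(1, 2))))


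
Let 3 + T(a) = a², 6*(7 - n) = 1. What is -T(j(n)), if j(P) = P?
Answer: -1573/36 ≈ -43.694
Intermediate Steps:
n = 41/6 (n = 7 - ⅙*1 = 7 - ⅙ = 41/6 ≈ 6.8333)
T(a) = -3 + a²
-T(j(n)) = -(-3 + (41/6)²) = -(-3 + 1681/36) = -1*1573/36 = -1573/36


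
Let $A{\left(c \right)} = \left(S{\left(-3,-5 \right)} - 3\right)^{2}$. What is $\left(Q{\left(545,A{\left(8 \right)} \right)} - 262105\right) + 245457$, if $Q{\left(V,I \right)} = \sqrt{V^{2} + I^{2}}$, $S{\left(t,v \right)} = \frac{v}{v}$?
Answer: $-16648 + \sqrt{297041} \approx -16103.0$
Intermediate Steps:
$S{\left(t,v \right)} = 1$
$A{\left(c \right)} = 4$ ($A{\left(c \right)} = \left(1 - 3\right)^{2} = \left(-2\right)^{2} = 4$)
$Q{\left(V,I \right)} = \sqrt{I^{2} + V^{2}}$
$\left(Q{\left(545,A{\left(8 \right)} \right)} - 262105\right) + 245457 = \left(\sqrt{4^{2} + 545^{2}} - 262105\right) + 245457 = \left(\sqrt{16 + 297025} - 262105\right) + 245457 = \left(\sqrt{297041} - 262105\right) + 245457 = \left(-262105 + \sqrt{297041}\right) + 245457 = -16648 + \sqrt{297041}$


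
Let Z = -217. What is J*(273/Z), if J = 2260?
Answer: -88140/31 ≈ -2843.2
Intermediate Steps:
J*(273/Z) = 2260*(273/(-217)) = 2260*(273*(-1/217)) = 2260*(-39/31) = -88140/31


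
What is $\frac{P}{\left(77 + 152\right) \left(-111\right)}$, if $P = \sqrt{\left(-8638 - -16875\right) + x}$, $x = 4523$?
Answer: $- \frac{2 \sqrt{3190}}{25419} \approx -0.0044439$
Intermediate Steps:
$P = 2 \sqrt{3190}$ ($P = \sqrt{\left(-8638 - -16875\right) + 4523} = \sqrt{\left(-8638 + 16875\right) + 4523} = \sqrt{8237 + 4523} = \sqrt{12760} = 2 \sqrt{3190} \approx 112.96$)
$\frac{P}{\left(77 + 152\right) \left(-111\right)} = \frac{2 \sqrt{3190}}{\left(77 + 152\right) \left(-111\right)} = \frac{2 \sqrt{3190}}{229 \left(-111\right)} = \frac{2 \sqrt{3190}}{-25419} = 2 \sqrt{3190} \left(- \frac{1}{25419}\right) = - \frac{2 \sqrt{3190}}{25419}$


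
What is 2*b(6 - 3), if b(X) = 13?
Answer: 26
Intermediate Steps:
2*b(6 - 3) = 2*13 = 26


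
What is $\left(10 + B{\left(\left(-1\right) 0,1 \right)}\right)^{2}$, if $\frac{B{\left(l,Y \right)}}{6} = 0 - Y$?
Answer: $16$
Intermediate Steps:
$B{\left(l,Y \right)} = - 6 Y$ ($B{\left(l,Y \right)} = 6 \left(0 - Y\right) = 6 \left(- Y\right) = - 6 Y$)
$\left(10 + B{\left(\left(-1\right) 0,1 \right)}\right)^{2} = \left(10 - 6\right)^{2} = 4^{2} = 16$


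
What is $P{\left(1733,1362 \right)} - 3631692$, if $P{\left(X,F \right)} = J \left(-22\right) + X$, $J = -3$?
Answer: $-3629893$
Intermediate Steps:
$P{\left(X,F \right)} = 66 + X$ ($P{\left(X,F \right)} = \left(-3\right) \left(-22\right) + X = 66 + X$)
$P{\left(1733,1362 \right)} - 3631692 = \left(66 + 1733\right) - 3631692 = 1799 - 3631692 = -3629893$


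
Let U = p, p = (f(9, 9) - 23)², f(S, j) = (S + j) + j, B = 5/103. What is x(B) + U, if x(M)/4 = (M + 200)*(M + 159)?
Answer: 1350374184/10609 ≈ 1.2729e+5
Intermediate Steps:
B = 5/103 (B = 5*(1/103) = 5/103 ≈ 0.048544)
f(S, j) = S + 2*j
p = 16 (p = ((9 + 2*9) - 23)² = ((9 + 18) - 23)² = (27 - 23)² = 4² = 16)
x(M) = 4*(159 + M)*(200 + M) (x(M) = 4*((M + 200)*(M + 159)) = 4*((200 + M)*(159 + M)) = 4*((159 + M)*(200 + M)) = 4*(159 + M)*(200 + M))
U = 16
x(B) + U = (127200 + 4*(5/103)² + 1436*(5/103)) + 16 = (127200 + 4*(25/10609) + 7180/103) + 16 = (127200 + 100/10609 + 7180/103) + 16 = 1350204440/10609 + 16 = 1350374184/10609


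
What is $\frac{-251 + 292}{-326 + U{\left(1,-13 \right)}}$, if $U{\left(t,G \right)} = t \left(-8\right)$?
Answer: $- \frac{41}{334} \approx -0.12275$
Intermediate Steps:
$U{\left(t,G \right)} = - 8 t$
$\frac{-251 + 292}{-326 + U{\left(1,-13 \right)}} = \frac{-251 + 292}{-326 - 8} = \frac{41}{-326 - 8} = \frac{41}{-334} = 41 \left(- \frac{1}{334}\right) = - \frac{41}{334}$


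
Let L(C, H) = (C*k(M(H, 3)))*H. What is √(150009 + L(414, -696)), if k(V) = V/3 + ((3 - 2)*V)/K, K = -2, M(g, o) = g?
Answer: I*√33274695 ≈ 5768.4*I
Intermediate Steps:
k(V) = -V/6 (k(V) = V/3 + ((3 - 2)*V)/(-2) = V*(⅓) + (1*V)*(-½) = V/3 + V*(-½) = V/3 - V/2 = -V/6)
L(C, H) = -C*H²/6 (L(C, H) = (C*(-H/6))*H = (-C*H/6)*H = -C*H²/6)
√(150009 + L(414, -696)) = √(150009 - ⅙*414*(-696)²) = √(150009 - ⅙*414*484416) = √(150009 - 33424704) = √(-33274695) = I*√33274695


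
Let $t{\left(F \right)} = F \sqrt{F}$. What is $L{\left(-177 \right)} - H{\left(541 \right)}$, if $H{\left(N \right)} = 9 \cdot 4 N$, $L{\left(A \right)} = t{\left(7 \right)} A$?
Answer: $-19476 - 1239 \sqrt{7} \approx -22754.0$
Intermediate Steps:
$t{\left(F \right)} = F^{\frac{3}{2}}$
$L{\left(A \right)} = 7 A \sqrt{7}$ ($L{\left(A \right)} = 7^{\frac{3}{2}} A = 7 \sqrt{7} A = 7 A \sqrt{7}$)
$H{\left(N \right)} = 36 N$
$L{\left(-177 \right)} - H{\left(541 \right)} = 7 \left(-177\right) \sqrt{7} - 36 \cdot 541 = - 1239 \sqrt{7} - 19476 = -19476 - 1239 \sqrt{7}$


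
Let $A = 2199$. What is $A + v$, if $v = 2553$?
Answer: $4752$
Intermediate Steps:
$A + v = 2199 + 2553 = 4752$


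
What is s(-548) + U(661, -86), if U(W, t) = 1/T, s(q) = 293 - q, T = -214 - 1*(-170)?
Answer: 37003/44 ≈ 840.98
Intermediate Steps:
T = -44 (T = -214 + 170 = -44)
U(W, t) = -1/44 (U(W, t) = 1/(-44) = -1/44)
s(-548) + U(661, -86) = (293 - 1*(-548)) - 1/44 = (293 + 548) - 1/44 = 841 - 1/44 = 37003/44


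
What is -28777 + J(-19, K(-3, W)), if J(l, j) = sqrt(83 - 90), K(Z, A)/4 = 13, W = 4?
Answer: -28777 + I*sqrt(7) ≈ -28777.0 + 2.6458*I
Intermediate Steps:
K(Z, A) = 52 (K(Z, A) = 4*13 = 52)
J(l, j) = I*sqrt(7) (J(l, j) = sqrt(-7) = I*sqrt(7))
-28777 + J(-19, K(-3, W)) = -28777 + I*sqrt(7)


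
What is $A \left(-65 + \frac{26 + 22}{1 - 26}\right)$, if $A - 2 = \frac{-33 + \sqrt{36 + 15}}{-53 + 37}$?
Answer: $- \frac{21749}{80} + \frac{1673 \sqrt{51}}{400} \approx -241.99$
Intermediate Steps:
$A = \frac{65}{16} - \frac{\sqrt{51}}{16}$ ($A = 2 + \frac{-33 + \sqrt{36 + 15}}{-53 + 37} = 2 + \frac{-33 + \sqrt{51}}{-16} = 2 + \left(-33 + \sqrt{51}\right) \left(- \frac{1}{16}\right) = 2 + \left(\frac{33}{16} - \frac{\sqrt{51}}{16}\right) = \frac{65}{16} - \frac{\sqrt{51}}{16} \approx 3.6162$)
$A \left(-65 + \frac{26 + 22}{1 - 26}\right) = \left(\frac{65}{16} - \frac{\sqrt{51}}{16}\right) \left(-65 + \frac{26 + 22}{1 - 26}\right) = \left(\frac{65}{16} - \frac{\sqrt{51}}{16}\right) \left(-65 + \frac{48}{-25}\right) = \left(\frac{65}{16} - \frac{\sqrt{51}}{16}\right) \left(-65 + 48 \left(- \frac{1}{25}\right)\right) = \left(\frac{65}{16} - \frac{\sqrt{51}}{16}\right) \left(-65 - \frac{48}{25}\right) = \left(\frac{65}{16} - \frac{\sqrt{51}}{16}\right) \left(- \frac{1673}{25}\right) = - \frac{21749}{80} + \frac{1673 \sqrt{51}}{400}$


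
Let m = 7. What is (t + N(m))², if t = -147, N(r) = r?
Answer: 19600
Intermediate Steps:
(t + N(m))² = (-147 + 7)² = (-140)² = 19600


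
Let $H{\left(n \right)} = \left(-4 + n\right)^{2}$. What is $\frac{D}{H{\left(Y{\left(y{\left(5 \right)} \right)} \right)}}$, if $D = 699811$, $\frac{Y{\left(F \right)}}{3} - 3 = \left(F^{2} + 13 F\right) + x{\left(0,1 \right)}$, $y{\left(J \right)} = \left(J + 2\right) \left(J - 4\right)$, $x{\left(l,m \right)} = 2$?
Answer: $\frac{699811}{185761} \approx 3.7673$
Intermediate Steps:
$y{\left(J \right)} = \left(-4 + J\right) \left(2 + J\right)$ ($y{\left(J \right)} = \left(2 + J\right) \left(-4 + J\right) = \left(-4 + J\right) \left(2 + J\right)$)
$Y{\left(F \right)} = 15 + 3 F^{2} + 39 F$ ($Y{\left(F \right)} = 9 + 3 \left(\left(F^{2} + 13 F\right) + 2\right) = 9 + 3 \left(2 + F^{2} + 13 F\right) = 9 + \left(6 + 3 F^{2} + 39 F\right) = 15 + 3 F^{2} + 39 F$)
$\frac{D}{H{\left(Y{\left(y{\left(5 \right)} \right)} \right)}} = \frac{699811}{\left(-4 + \left(15 + 3 \left(-8 + 5^{2} - 10\right)^{2} + 39 \left(-8 + 5^{2} - 10\right)\right)\right)^{2}} = \frac{699811}{\left(-4 + \left(15 + 3 \left(-8 + 25 - 10\right)^{2} + 39 \left(-8 + 25 - 10\right)\right)\right)^{2}} = \frac{699811}{\left(-4 + \left(15 + 3 \cdot 7^{2} + 39 \cdot 7\right)\right)^{2}} = \frac{699811}{\left(-4 + \left(15 + 3 \cdot 49 + 273\right)\right)^{2}} = \frac{699811}{\left(-4 + \left(15 + 147 + 273\right)\right)^{2}} = \frac{699811}{\left(-4 + 435\right)^{2}} = \frac{699811}{431^{2}} = \frac{699811}{185761}$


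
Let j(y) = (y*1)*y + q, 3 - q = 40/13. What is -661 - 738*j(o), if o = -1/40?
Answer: -6288797/10400 ≈ -604.69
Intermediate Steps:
q = -1/13 (q = 3 - 40/13 = -1/13 ≈ -0.076923)
o = -1/40 (o = -1*1/40 = -1/40 ≈ -0.025000)
j(y) = -1/13 + y² (j(y) = (y*1)*y - 1/13 = y*y - 1/13 = y² - 1/13 = -1/13 + y²)
-661 - 738*j(o) = -661 - 738*(-1/13 + (-1/40)²) = -661 - 738*(-1/13 + 1/1600) = -661 - 738*(-1587/20800) = -661 + 585603/10400 = -6288797/10400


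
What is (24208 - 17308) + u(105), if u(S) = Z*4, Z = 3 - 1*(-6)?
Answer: 6936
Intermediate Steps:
Z = 9 (Z = 3 + 6 = 9)
u(S) = 36 (u(S) = 9*4 = 36)
(24208 - 17308) + u(105) = (24208 - 17308) + 36 = 6900 + 36 = 6936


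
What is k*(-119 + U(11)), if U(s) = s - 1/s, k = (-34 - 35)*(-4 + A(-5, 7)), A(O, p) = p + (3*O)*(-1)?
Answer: 1476738/11 ≈ 1.3425e+5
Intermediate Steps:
A(O, p) = p - 3*O
k = -1242 (k = (-34 - 35)*(-4 + (7 - 3*(-5))) = -69*(-4 + (7 + 15)) = -69*(-4 + 22) = -69*18 = -1242)
k*(-119 + U(11)) = -1242*(-119 + (11 - 1/11)) = -1242*(-119 + 120/11) = -1242*(-1189/11) = 1476738/11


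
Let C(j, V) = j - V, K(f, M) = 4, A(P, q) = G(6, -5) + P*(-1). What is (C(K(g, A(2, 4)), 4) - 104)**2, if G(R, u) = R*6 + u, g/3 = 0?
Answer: 10816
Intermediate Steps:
g = 0 (g = 3*0 = 0)
G(R, u) = u + 6*R (G(R, u) = 6*R + u = u + 6*R)
A(P, q) = 31 - P (A(P, q) = (-5 + 6*6) + P*(-1) = (-5 + 36) - P = 31 - P)
(C(K(g, A(2, 4)), 4) - 104)**2 = ((4 - 1*4) - 104)**2 = ((4 - 4) - 104)**2 = (0 - 104)**2 = (-104)**2 = 10816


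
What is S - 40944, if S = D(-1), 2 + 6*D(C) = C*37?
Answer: -81901/2 ≈ -40951.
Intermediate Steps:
D(C) = -⅓ + 37*C/6 (D(C) = -⅓ + (C*37)/6 = -⅓ + (37*C)/6 = -⅓ + 37*C/6)
S = -13/2 (S = -⅓ + (37/6)*(-1) = -⅓ - 37/6 = -13/2 ≈ -6.5000)
S - 40944 = -13/2 - 40944 = -81901/2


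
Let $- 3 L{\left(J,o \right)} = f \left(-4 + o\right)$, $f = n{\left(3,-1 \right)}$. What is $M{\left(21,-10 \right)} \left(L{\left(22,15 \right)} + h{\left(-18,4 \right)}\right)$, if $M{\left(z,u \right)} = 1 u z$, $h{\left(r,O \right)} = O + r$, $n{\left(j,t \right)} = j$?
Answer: $5250$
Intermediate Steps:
$f = 3$
$M{\left(z,u \right)} = u z$
$L{\left(J,o \right)} = 4 - o$ ($L{\left(J,o \right)} = - \frac{3 \left(-4 + o\right)}{3} = - \frac{-12 + 3 o}{3} = 4 - o$)
$M{\left(21,-10 \right)} \left(L{\left(22,15 \right)} + h{\left(-18,4 \right)}\right) = \left(-10\right) 21 \left(\left(4 - 15\right) + \left(4 - 18\right)\right) = - 210 \left(\left(4 - 15\right) - 14\right) = - 210 \left(-11 - 14\right) = \left(-210\right) \left(-25\right) = 5250$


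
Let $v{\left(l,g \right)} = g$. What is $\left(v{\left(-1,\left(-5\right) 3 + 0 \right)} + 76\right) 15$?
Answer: $915$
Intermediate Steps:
$\left(v{\left(-1,\left(-5\right) 3 + 0 \right)} + 76\right) 15 = \left(\left(\left(-5\right) 3 + 0\right) + 76\right) 15 = \left(\left(-15 + 0\right) + 76\right) 15 = \left(-15 + 76\right) 15 = 61 \cdot 15 = 915$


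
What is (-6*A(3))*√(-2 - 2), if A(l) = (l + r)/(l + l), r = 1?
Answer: -8*I ≈ -8.0*I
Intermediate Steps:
A(l) = (1 + l)/(2*l) (A(l) = (l + 1)/(l + l) = (1 + l)/((2*l)) = (1 + l)*(1/(2*l)) = (1 + l)/(2*l))
(-6*A(3))*√(-2 - 2) = (-3*(1 + 3)/3)*√(-2 - 2) = (-3*4/3)*√(-4) = (-6*⅔)*(2*I) = -8*I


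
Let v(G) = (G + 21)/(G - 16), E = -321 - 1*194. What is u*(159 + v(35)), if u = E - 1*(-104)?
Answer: -1264647/19 ≈ -66560.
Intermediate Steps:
E = -515 (E = -321 - 194 = -515)
u = -411 (u = -515 - 1*(-104) = -515 + 104 = -411)
v(G) = (21 + G)/(-16 + G)
u*(159 + v(35)) = -411*(159 + (21 + 35)/(-16 + 35)) = -411*(159 + 56/19) = -411*3077/19 = -1264647/19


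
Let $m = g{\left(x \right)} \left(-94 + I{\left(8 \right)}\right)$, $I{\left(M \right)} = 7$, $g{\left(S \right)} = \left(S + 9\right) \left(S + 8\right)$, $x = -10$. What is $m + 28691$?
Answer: $28517$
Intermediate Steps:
$g{\left(S \right)} = \left(8 + S\right) \left(9 + S\right)$ ($g{\left(S \right)} = \left(9 + S\right) \left(8 + S\right) = \left(8 + S\right) \left(9 + S\right)$)
$m = -174$ ($m = \left(72 + \left(-10\right)^{2} + 17 \left(-10\right)\right) \left(-94 + 7\right) = \left(72 + 100 - 170\right) \left(-87\right) = 2 \left(-87\right) = -174$)
$m + 28691 = -174 + 28691 = 28517$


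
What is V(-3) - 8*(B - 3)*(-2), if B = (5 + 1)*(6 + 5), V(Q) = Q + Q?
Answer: 1002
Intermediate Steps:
V(Q) = 2*Q
B = 66 (B = 6*11 = 66)
V(-3) - 8*(B - 3)*(-2) = 2*(-3) - 8*(66 - 3)*(-2) = -6 - 504*(-2) = -6 - 8*(-126) = -6 + 1008 = 1002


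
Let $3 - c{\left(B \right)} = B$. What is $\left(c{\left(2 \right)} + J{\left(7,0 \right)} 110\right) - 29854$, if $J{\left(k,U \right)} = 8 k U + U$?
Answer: $-29853$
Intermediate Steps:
$J{\left(k,U \right)} = U + 8 U k$ ($J{\left(k,U \right)} = 8 U k + U = U + 8 U k$)
$c{\left(B \right)} = 3 - B$
$\left(c{\left(2 \right)} + J{\left(7,0 \right)} 110\right) - 29854 = \left(\left(3 - 2\right) + 0 \left(1 + 8 \cdot 7\right) 110\right) - 29854 = \left(\left(3 - 2\right) + 0 \left(1 + 56\right) 110\right) - 29854 = \left(1 + 0 \cdot 57 \cdot 110\right) - 29854 = \left(1 + 0 \cdot 110\right) - 29854 = \left(1 + 0\right) - 29854 = 1 - 29854 = -29853$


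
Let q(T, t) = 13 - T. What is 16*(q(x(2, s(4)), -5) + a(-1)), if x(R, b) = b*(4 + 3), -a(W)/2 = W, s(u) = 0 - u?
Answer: 688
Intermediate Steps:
s(u) = -u
a(W) = -2*W
x(R, b) = 7*b (x(R, b) = b*7 = 7*b)
16*(q(x(2, s(4)), -5) + a(-1)) = 16*((13 - 7*(-1*4)) - 2*(-1)) = 16*((13 - 7*(-4)) + 2) = 16*((13 - 1*(-28)) + 2) = 16*((13 + 28) + 2) = 16*(41 + 2) = 16*43 = 688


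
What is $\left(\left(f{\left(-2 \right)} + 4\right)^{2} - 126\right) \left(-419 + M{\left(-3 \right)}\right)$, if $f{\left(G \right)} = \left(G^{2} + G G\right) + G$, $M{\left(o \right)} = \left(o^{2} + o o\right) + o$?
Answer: $10504$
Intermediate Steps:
$M{\left(o \right)} = o + 2 o^{2}$ ($M{\left(o \right)} = \left(o^{2} + o^{2}\right) + o = 2 o^{2} + o = o + 2 o^{2}$)
$f{\left(G \right)} = G + 2 G^{2}$ ($f{\left(G \right)} = \left(G^{2} + G^{2}\right) + G = 2 G^{2} + G = G + 2 G^{2}$)
$\left(\left(f{\left(-2 \right)} + 4\right)^{2} - 126\right) \left(-419 + M{\left(-3 \right)}\right) = \left(\left(- 2 \left(1 + 2 \left(-2\right)\right) + 4\right)^{2} - 126\right) \left(-419 - 3 \left(1 + 2 \left(-3\right)\right)\right) = \left(\left(- 2 \left(1 - 4\right) + 4\right)^{2} - 126\right) \left(-419 - 3 \left(1 - 6\right)\right) = \left(\left(\left(-2\right) \left(-3\right) + 4\right)^{2} - 126\right) \left(-419 - -15\right) = \left(\left(6 + 4\right)^{2} - 126\right) \left(-419 + 15\right) = \left(10^{2} - 126\right) \left(-404\right) = \left(100 - 126\right) \left(-404\right) = \left(-26\right) \left(-404\right) = 10504$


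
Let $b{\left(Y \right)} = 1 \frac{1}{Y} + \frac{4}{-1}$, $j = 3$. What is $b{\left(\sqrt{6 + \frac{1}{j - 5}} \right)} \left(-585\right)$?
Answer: $2340 - \frac{585 \sqrt{22}}{11} \approx 2090.6$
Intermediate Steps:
$b{\left(Y \right)} = -4 + \frac{1}{Y}$ ($b{\left(Y \right)} = \frac{1}{Y} + 4 \left(-1\right) = \frac{1}{Y} - 4 = -4 + \frac{1}{Y}$)
$b{\left(\sqrt{6 + \frac{1}{j - 5}} \right)} \left(-585\right) = \left(-4 + \frac{1}{\sqrt{6 + \frac{1}{3 - 5}}}\right) \left(-585\right) = \left(-4 + \frac{1}{\sqrt{6 + \frac{1}{-2}}}\right) \left(-585\right) = \left(-4 + \frac{1}{\sqrt{6 - \frac{1}{2}}}\right) \left(-585\right) = \left(-4 + \frac{1}{\sqrt{\frac{11}{2}}}\right) \left(-585\right) = \left(-4 + \frac{1}{\frac{1}{2} \sqrt{22}}\right) \left(-585\right) = \left(-4 + \frac{\sqrt{22}}{11}\right) \left(-585\right) = 2340 - \frac{585 \sqrt{22}}{11}$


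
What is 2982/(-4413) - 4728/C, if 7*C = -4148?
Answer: 11140276/1525427 ≈ 7.3031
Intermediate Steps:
C = -4148/7 (C = (1/7)*(-4148) = -4148/7 ≈ -592.57)
2982/(-4413) - 4728/C = 2982/(-4413) - 4728/(-4148/7) = 2982*(-1/4413) - 4728*(-7/4148) = -994/1471 + 8274/1037 = 11140276/1525427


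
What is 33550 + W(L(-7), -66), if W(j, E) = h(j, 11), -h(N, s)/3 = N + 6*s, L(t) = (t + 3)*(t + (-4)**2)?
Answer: 33460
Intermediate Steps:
L(t) = (3 + t)*(16 + t) (L(t) = (3 + t)*(t + 16) = (3 + t)*(16 + t))
h(N, s) = -18*s - 3*N (h(N, s) = -3*(N + 6*s) = -18*s - 3*N)
W(j, E) = -198 - 3*j (W(j, E) = -18*11 - 3*j = -198 - 3*j)
33550 + W(L(-7), -66) = 33550 + (-198 - 3*(48 + (-7)**2 + 19*(-7))) = 33550 + (-198 - 3*(48 + 49 - 133)) = 33550 + (-198 - 3*(-36)) = 33550 + (-198 + 108) = 33550 - 90 = 33460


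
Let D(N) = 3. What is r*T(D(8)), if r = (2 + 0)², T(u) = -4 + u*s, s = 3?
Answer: 20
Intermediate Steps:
T(u) = -4 + 3*u (T(u) = -4 + u*3 = -4 + 3*u)
r = 4 (r = 2² = 4)
r*T(D(8)) = 4*(-4 + 3*3) = 4*(-4 + 9) = 4*5 = 20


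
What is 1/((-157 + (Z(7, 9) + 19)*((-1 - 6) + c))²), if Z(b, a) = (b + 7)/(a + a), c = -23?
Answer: 9/5067001 ≈ 1.7762e-6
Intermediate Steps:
Z(b, a) = (7 + b)/(2*a) (Z(b, a) = (7 + b)/((2*a)) = (7 + b)*(1/(2*a)) = (7 + b)/(2*a))
1/((-157 + (Z(7, 9) + 19)*((-1 - 6) + c))²) = 1/((-157 + ((½)*(7 + 7)/9 + 19)*((-1 - 6) - 23))²) = 1/((-157 + ((½)*(⅑)*14 + 19)*(-7 - 23))²) = 1/((-157 + (7/9 + 19)*(-30))²) = 1/((-157 + (178/9)*(-30))²) = 1/((-157 - 1780/3)²) = 1/((-2251/3)²) = 1/(5067001/9) = 9/5067001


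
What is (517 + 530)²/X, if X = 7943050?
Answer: 1096209/7943050 ≈ 0.13801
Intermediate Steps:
(517 + 530)²/X = (517 + 530)²/7943050 = 1047²*(1/7943050) = 1096209*(1/7943050) = 1096209/7943050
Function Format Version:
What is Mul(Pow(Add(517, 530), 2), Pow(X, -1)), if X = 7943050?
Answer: Rational(1096209, 7943050) ≈ 0.13801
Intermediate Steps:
Mul(Pow(Add(517, 530), 2), Pow(X, -1)) = Mul(Pow(Add(517, 530), 2), Pow(7943050, -1)) = Mul(Pow(1047, 2), Rational(1, 7943050)) = Mul(1096209, Rational(1, 7943050)) = Rational(1096209, 7943050)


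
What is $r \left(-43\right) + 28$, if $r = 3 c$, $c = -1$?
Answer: $157$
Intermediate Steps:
$r = -3$ ($r = 3 \left(-1\right) = -3$)
$r \left(-43\right) + 28 = \left(-3\right) \left(-43\right) + 28 = 129 + 28 = 157$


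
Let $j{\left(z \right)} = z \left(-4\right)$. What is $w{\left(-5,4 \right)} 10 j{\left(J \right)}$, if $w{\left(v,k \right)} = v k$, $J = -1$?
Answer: $-800$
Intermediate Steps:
$w{\left(v,k \right)} = k v$
$j{\left(z \right)} = - 4 z$
$w{\left(-5,4 \right)} 10 j{\left(J \right)} = 4 \left(-5\right) 10 \left(\left(-4\right) \left(-1\right)\right) = \left(-20\right) 10 \cdot 4 = \left(-200\right) 4 = -800$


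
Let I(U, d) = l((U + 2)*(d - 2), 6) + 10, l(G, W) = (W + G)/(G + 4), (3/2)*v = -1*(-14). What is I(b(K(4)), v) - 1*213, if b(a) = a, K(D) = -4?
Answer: -3235/16 ≈ -202.19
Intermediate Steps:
v = 28/3 (v = 2*(-1*(-14))/3 = (⅔)*14 = 28/3 ≈ 9.3333)
l(G, W) = (G + W)/(4 + G)
I(U, d) = 10 + (6 + (-2 + d)*(2 + U))/(4 + (-2 + d)*(2 + U)) (I(U, d) = ((U + 2)*(d - 2) + 6)/(4 + (U + 2)*(d - 2)) + 10 = ((2 + U)*(-2 + d) + 6)/(4 + (2 + U)*(-2 + d)) + 10 = ((-2 + d)*(2 + U) + 6)/(4 + (-2 + d)*(2 + U)) + 10 = (6 + (-2 + d)*(2 + U))/(4 + (-2 + d)*(2 + U)) + 10 = 10 + (6 + (-2 + d)*(2 + U))/(4 + (-2 + d)*(2 + U)))
I(b(K(4)), v) - 1*213 = (2 - 22*(-4) + 22*(28/3) + 11*(-4)*(28/3))/(-2*(-4) + 2*(28/3) - 4*28/3) - 1*213 = (2 + 88 + 616/3 - 1232/3)/(8 + 56/3 - 112/3) - 213 = -346/3/(-32/3) - 213 = -3/32*(-346/3) - 213 = 173/16 - 213 = -3235/16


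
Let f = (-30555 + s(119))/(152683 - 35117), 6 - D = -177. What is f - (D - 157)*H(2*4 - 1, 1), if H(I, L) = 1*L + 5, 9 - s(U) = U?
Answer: -18370961/117566 ≈ -156.26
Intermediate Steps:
s(U) = 9 - U
D = 183 (D = 6 - 1*(-177) = 6 + 177 = 183)
H(I, L) = 5 + L (H(I, L) = L + 5 = 5 + L)
f = -30665/117566 (f = (-30555 + (9 - 1*119))/(152683 - 35117) = (-30555 + (9 - 119))/117566 = (-30555 - 110)*(1/117566) = -30665*1/117566 = -30665/117566 ≈ -0.26083)
f - (D - 157)*H(2*4 - 1, 1) = -30665/117566 - (183 - 157)*(5 + 1) = -30665/117566 - 26*6 = -30665/117566 - 1*156 = -30665/117566 - 156 = -18370961/117566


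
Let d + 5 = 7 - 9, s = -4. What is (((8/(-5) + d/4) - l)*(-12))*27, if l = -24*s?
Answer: 160947/5 ≈ 32189.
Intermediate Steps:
d = -7 (d = -5 + (7 - 9) = -5 - 2 = -7)
l = 96 (l = -24*(-4) = 96)
(((8/(-5) + d/4) - l)*(-12))*27 = (((8/(-5) - 7/4) - 1*96)*(-12))*27 = (((8*(-⅕) - 7*¼) - 96)*(-12))*27 = (((-8/5 - 7/4) - 96)*(-12))*27 = ((-67/20 - 96)*(-12))*27 = -1987/20*(-12)*27 = (5961/5)*27 = 160947/5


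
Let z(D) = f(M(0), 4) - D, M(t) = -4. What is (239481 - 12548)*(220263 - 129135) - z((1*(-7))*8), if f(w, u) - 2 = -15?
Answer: 20679950381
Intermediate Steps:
f(w, u) = -13 (f(w, u) = 2 - 15 = -13)
z(D) = -13 - D
(239481 - 12548)*(220263 - 129135) - z((1*(-7))*8) = (239481 - 12548)*(220263 - 129135) - (-13 - 1*(-7)*8) = 226933*91128 - (-13 - (-7)*8) = 20679950424 - (-13 - 1*(-56)) = 20679950424 - (-13 + 56) = 20679950424 - 1*43 = 20679950424 - 43 = 20679950381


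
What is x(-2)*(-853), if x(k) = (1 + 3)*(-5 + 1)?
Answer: 13648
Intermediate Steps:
x(k) = -16 (x(k) = 4*(-4) = -16)
x(-2)*(-853) = -16*(-853) = 13648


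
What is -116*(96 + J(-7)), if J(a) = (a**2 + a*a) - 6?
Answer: -21808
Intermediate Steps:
J(a) = -6 + 2*a**2 (J(a) = (a**2 + a**2) - 6 = 2*a**2 - 6 = -6 + 2*a**2)
-116*(96 + J(-7)) = -116*(96 + (-6 + 2*(-7)**2)) = -116*(96 + (-6 + 2*49)) = -116*(96 + (-6 + 98)) = -116*(96 + 92) = -116*188 = -21808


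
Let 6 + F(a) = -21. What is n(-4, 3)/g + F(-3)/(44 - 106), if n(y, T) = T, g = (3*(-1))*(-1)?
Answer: 89/62 ≈ 1.4355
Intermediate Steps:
F(a) = -27 (F(a) = -6 - 21 = -27)
g = 3 (g = -3*(-1) = 3)
n(-4, 3)/g + F(-3)/(44 - 106) = 3/3 - 27/(44 - 106) = 3*(⅓) - 27/(-62) = 1 - 27*(-1/62) = 1 + 27/62 = 89/62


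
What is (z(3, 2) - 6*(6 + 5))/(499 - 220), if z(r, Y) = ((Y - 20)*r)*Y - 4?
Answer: -178/279 ≈ -0.63799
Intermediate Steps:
z(r, Y) = -4 + Y*r*(-20 + Y) (z(r, Y) = ((-20 + Y)*r)*Y - 4 = (r*(-20 + Y))*Y - 4 = Y*r*(-20 + Y) - 4 = -4 + Y*r*(-20 + Y))
(z(3, 2) - 6*(6 + 5))/(499 - 220) = ((-4 + 3*2**2 - 20*2*3) - 6*(6 + 5))/(499 - 220) = ((-4 + 3*4 - 120) - 6*11)/279 = ((-4 + 12 - 120) - 66)*(1/279) = (-112 - 66)*(1/279) = -178*1/279 = -178/279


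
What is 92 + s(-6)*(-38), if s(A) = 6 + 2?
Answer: -212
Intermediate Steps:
s(A) = 8
92 + s(-6)*(-38) = 92 + 8*(-38) = 92 - 304 = -212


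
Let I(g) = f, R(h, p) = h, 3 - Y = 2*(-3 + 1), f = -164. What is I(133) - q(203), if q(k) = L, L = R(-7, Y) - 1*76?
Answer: -81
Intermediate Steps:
Y = 7 (Y = 3 - 2*(-3 + 1) = 3 - 2*(-2) = 3 - 1*(-4) = 3 + 4 = 7)
I(g) = -164
L = -83 (L = -7 - 1*76 = -7 - 76 = -83)
q(k) = -83
I(133) - q(203) = -164 - 1*(-83) = -164 + 83 = -81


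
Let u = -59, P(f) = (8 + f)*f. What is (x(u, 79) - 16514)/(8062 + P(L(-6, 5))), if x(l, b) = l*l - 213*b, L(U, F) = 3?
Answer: -5972/1619 ≈ -3.6887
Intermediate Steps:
P(f) = f*(8 + f)
x(l, b) = l**2 - 213*b
(x(u, 79) - 16514)/(8062 + P(L(-6, 5))) = (((-59)**2 - 213*79) - 16514)/(8062 + 3*(8 + 3)) = ((3481 - 16827) - 16514)/(8062 + 3*11) = (-13346 - 16514)/(8062 + 33) = -29860/8095 = -29860*1/8095 = -5972/1619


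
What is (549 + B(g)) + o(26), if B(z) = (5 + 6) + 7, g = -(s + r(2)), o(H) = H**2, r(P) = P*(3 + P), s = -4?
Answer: 1243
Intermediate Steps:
g = -6 (g = -(-4 + 2*(3 + 2)) = -(-4 + 2*5) = -(-4 + 10) = -1*6 = -6)
B(z) = 18 (B(z) = 11 + 7 = 18)
(549 + B(g)) + o(26) = (549 + 18) + 26**2 = 567 + 676 = 1243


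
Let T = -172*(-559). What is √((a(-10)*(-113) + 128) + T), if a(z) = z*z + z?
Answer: √86106 ≈ 293.44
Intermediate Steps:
T = 96148
a(z) = z + z² (a(z) = z² + z = z + z²)
√((a(-10)*(-113) + 128) + T) = √((-10*(1 - 10)*(-113) + 128) + 96148) = √((-10*(-9)*(-113) + 128) + 96148) = √((90*(-113) + 128) + 96148) = √((-10170 + 128) + 96148) = √(-10042 + 96148) = √86106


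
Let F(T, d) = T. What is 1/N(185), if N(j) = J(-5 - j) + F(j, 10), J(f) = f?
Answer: -⅕ ≈ -0.20000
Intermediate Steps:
N(j) = -5 (N(j) = (-5 - j) + j = -5)
1/N(185) = 1/(-5) = -⅕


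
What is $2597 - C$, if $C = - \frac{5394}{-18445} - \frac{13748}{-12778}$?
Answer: $\frac{9867176919}{3801455} \approx 2595.6$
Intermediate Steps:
$C = \frac{5201716}{3801455}$ ($C = \left(-5394\right) \left(- \frac{1}{18445}\right) - - \frac{6874}{6389} = \frac{174}{595} + \frac{6874}{6389} = \frac{5201716}{3801455} \approx 1.3683$)
$2597 - C = 2597 - \frac{5201716}{3801455} = \frac{9867176919}{3801455}$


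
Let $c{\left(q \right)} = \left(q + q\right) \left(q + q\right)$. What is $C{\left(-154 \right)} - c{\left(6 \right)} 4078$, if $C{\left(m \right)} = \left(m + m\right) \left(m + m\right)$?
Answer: $-492368$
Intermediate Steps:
$c{\left(q \right)} = 4 q^{2}$ ($c{\left(q \right)} = 2 q 2 q = 4 q^{2}$)
$C{\left(m \right)} = 4 m^{2}$ ($C{\left(m \right)} = 2 m 2 m = 4 m^{2}$)
$C{\left(-154 \right)} - c{\left(6 \right)} 4078 = 4 \left(-154\right)^{2} - 4 \cdot 6^{2} \cdot 4078 = 4 \cdot 23716 - 4 \cdot 36 \cdot 4078 = 94864 - 144 \cdot 4078 = 94864 - 587232 = -492368$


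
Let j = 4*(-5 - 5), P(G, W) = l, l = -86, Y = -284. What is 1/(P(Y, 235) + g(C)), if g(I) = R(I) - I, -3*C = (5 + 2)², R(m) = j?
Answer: -3/329 ≈ -0.0091185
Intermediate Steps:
P(G, W) = -86
j = -40 (j = 4*(-10) = -40)
R(m) = -40
C = -49/3 (C = -(5 + 2)²/3 = -⅓*7² = -⅓*49 = -49/3 ≈ -16.333)
g(I) = -40 - I
1/(P(Y, 235) + g(C)) = 1/(-86 + (-40 - 1*(-49/3))) = 1/(-86 + (-40 + 49/3)) = 1/(-86 - 71/3) = 1/(-329/3) = -3/329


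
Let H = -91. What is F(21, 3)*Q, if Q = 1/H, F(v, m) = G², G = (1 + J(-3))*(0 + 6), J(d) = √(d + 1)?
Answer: 36/91 - 72*I*√2/91 ≈ 0.3956 - 1.1189*I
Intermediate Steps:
J(d) = √(1 + d)
G = 6 + 6*I*√2 (G = (1 + √(1 - 3))*(0 + 6) = (1 + √(-2))*6 = (1 + I*√2)*6 = 6 + 6*I*√2 ≈ 6.0 + 8.4853*I)
F(v, m) = (6 + 6*I*√2)²
Q = -1/91 (Q = 1/(-91) = -1/91 ≈ -0.010989)
F(21, 3)*Q = (-36 + 72*I*√2)*(-1/91) = 36/91 - 72*I*√2/91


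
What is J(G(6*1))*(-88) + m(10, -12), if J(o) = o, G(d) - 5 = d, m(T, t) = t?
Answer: -980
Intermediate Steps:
G(d) = 5 + d
J(G(6*1))*(-88) + m(10, -12) = (5 + 6*1)*(-88) - 12 = (5 + 6)*(-88) - 12 = 11*(-88) - 12 = -968 - 12 = -980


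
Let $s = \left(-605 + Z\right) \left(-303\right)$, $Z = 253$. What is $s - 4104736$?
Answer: $-3998080$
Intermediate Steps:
$s = 106656$ ($s = \left(-605 + 253\right) \left(-303\right) = \left(-352\right) \left(-303\right) = 106656$)
$s - 4104736 = 106656 - 4104736 = -3998080$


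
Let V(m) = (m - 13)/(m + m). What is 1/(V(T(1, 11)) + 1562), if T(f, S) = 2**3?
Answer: 16/24987 ≈ 0.00064033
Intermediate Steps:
T(f, S) = 8
V(m) = (-13 + m)/(2*m) (V(m) = (-13 + m)/((2*m)) = (-13 + m)*(1/(2*m)) = (-13 + m)/(2*m))
1/(V(T(1, 11)) + 1562) = 1/((1/2)*(-13 + 8)/8 + 1562) = 1/((1/2)*(1/8)*(-5) + 1562) = 1/(-5/16 + 1562) = 1/(24987/16) = 16/24987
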